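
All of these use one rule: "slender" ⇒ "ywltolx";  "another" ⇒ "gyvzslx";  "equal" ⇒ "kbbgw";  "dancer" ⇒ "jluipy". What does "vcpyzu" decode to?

Shifts by position in slender: pos 0: s→y (+6), pos 1: l→w (+11), pos 2: e→l (+7), pos 3: n→t (+6), pos 4: d→o (+11), pos 5: e→l (+7) — repeating every 3. A repeating key of period 3 is used — shifts +6, +11, +7 over and over.
Undoing it on vcpyzu: v−6=p, c−11=r, p−7=i, y−6=s, z−11=o, u−7=n.

prison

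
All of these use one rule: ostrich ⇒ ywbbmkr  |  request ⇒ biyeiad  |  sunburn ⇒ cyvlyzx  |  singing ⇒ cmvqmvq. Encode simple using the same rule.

Shifts by position in ostrich: pos 0: o→y (+10), pos 1: s→w (+4), pos 2: t→b (+8), pos 3: r→b (+10), pos 4: i→m (+4), pos 5: c→k (+8) — repeating every 3. The shifts repeat in a cycle of length 3: positions 0,1,… shift by +10, +4, +8, then the pattern repeats.
For simple: s+10=c, i+4=m, m+8=u, p+10=z, l+4=p, e+8=m.

cmuzpm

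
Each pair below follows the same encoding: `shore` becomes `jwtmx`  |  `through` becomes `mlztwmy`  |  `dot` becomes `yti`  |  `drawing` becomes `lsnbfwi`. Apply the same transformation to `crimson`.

stxrnwh

The output letters match the input read backwards, each shifted +5: shore reversed is erohs. Two steps: reverse the string, then apply a Caesar shift of +5.
For crimson: reverse → nosmirc; then shift: n+5=s, o+5=t, s+5=x, m+5=r, i+5=n, r+5=w, c+5=h.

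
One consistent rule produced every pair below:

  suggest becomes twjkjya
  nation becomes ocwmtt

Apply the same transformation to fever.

The shift increases by 1 at each position, starting from +1: 1, 2, 3, ….
Applying it to fever: f+1=g, e+2=g, v+3=y, e+4=i, r+5=w.

ggyiw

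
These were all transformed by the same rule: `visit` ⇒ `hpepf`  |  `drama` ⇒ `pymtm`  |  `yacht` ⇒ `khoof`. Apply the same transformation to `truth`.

fygat

The shifts repeat in a cycle of length 2: positions 0,1,… shift by +12, +7, then the pattern repeats.
On truth: t+12=f, r+7=y, u+12=g, t+7=a, h+12=t.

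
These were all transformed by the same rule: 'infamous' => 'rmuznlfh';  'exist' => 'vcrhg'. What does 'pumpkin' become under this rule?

Letters are reflected about the middle of the alphabet (position → 25−position): Atbash.
On pumpkin: p↔k, u↔f, m↔n, p↔k, k↔p, i↔r, n↔m.

kfnkprm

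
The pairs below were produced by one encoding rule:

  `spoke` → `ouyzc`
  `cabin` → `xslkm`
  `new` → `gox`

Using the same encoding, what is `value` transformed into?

The output letters match the input read backwards, each shifted +10: spoke reversed is ekops. Two steps: reverse the string, then apply a Caesar shift of +10.
Applying it to value: reverse → eulav; then shift: e+10=o, u+10=e, l+10=v, a+10=k, v+10=f.

oevkf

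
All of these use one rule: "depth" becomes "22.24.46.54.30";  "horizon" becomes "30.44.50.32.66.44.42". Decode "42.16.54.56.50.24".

d(#4)→22 and e(#5)→24: differences scale by 2, so n = 2·pos + 14. The formula is n = 2×(alphabet index, a=1) + 14.
Decoding 42.16.54.56.50.24: 42→(42−14)÷2=14=n, 16→(16−14)÷2=1=a, 54→(54−14)÷2=20=t, 56→(56−14)÷2=21=u, 50→(50−14)÷2=18=r, 24→(24−14)÷2=5=e.

nature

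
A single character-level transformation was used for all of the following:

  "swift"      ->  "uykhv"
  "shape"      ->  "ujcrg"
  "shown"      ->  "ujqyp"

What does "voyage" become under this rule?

xqacig

Compare letters: s→u is +2, w→y is +2, i→k is +2 — a constant shift. This is a Caesar cipher with shift 2.
On voyage: v+2=x, o+2=q, y+2=a, a+2=c, g+2=i, e+2=g.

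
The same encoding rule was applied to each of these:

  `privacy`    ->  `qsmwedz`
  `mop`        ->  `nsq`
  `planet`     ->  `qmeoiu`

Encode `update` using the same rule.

yqeeui

The shift depends on letter class: consonant p→q is +1, but vowel i→m is +4. Vowels shift forward by 4 and consonants shift forward by 1.
Applying it to update: u(vowel)+4=y, p(cons)+1=q, d(cons)+1=e, a(vowel)+4=e, t(cons)+1=u, e(vowel)+4=i.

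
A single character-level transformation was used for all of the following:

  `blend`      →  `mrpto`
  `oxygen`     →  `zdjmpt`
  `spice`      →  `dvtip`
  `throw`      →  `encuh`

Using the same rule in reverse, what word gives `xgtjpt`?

It's a Vigenère-style cipher with numeric key [11,6]: position i shifts by key[i mod 2].
Decoding xgtjpt: x−11=m, g−6=a, t−11=i, j−6=d, p−11=e, t−6=n.

maiden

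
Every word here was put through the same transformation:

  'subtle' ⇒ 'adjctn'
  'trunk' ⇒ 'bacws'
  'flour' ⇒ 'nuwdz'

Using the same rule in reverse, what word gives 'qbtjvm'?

island

Shifts by position in subtle: pos 0: s→a (+8), pos 1: u→d (+9), pos 2: b→j (+8), pos 3: t→c (+9) — repeating every 2. It's a Vigenère-style cipher with numeric key [8,9]: position i shifts by key[i mod 2].
Decoding qbtjvm: q−8=i, b−9=s, t−8=l, j−9=a, v−8=n, m−9=d.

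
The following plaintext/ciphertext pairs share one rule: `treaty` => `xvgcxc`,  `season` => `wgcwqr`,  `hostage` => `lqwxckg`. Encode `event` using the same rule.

gzgrx

The shift depends on letter class: consonant t→x is +4, but vowel e→g is +2. Vowels shift forward by 2 and consonants shift forward by 4.
Applying it to event: e(vowel)+2=g, v(cons)+4=z, e(vowel)+2=g, n(cons)+4=r, t(cons)+4=x.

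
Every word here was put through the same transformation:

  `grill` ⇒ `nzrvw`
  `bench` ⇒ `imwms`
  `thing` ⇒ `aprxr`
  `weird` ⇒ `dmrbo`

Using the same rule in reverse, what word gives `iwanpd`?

Each letter shifts forward by (position + 7), i.e. 7, 8, 9, … — the shift grows by one for each successive letter.
Undoing it on iwanpd: i−7=b, w−8=o, a−9=r, n−10=d, p−11=e, d−12=r.

border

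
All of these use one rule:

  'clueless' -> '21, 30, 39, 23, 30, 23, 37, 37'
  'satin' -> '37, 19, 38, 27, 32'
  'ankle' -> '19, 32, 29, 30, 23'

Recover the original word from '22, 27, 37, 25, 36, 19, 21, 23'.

disgrace

Each letter is replaced by its alphabet position (a=1..z=26) + 18.
Undoing it on 22, 27, 37, 25, 36, 19, 21, 23: 22→(22−18)÷1=4=d, 27→(27−18)÷1=9=i, 37→(37−18)÷1=19=s, 25→(25−18)÷1=7=g, 36→(36−18)÷1=18=r, 19→(19−18)÷1=1=a, 21→(21−18)÷1=3=c, 23→(23−18)÷1=5=e.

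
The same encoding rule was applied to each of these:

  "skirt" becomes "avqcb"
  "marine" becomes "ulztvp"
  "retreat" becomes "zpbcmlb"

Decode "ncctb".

It's a Vigenère-style cipher with numeric key [8,11]: position i shifts by key[i mod 2].
Decoding ncctb: n−8=f, c−11=r, c−8=u, t−11=i, b−8=t.

fruit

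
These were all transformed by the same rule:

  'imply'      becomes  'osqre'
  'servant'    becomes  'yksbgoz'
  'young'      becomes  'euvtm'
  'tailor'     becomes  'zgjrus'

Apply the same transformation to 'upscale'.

avtigmk

Shifts by position in imply: pos 0: i→o (+6), pos 1: m→s (+6), pos 2: p→q (+1), pos 3: l→r (+6), pos 4: y→e (+6) — repeating every 3. The shifts repeat in a cycle of length 3: positions 0,1,… shift by +6, +6, +1, then the pattern repeats.
On upscale: u+6=a, p+6=v, s+1=t, c+6=i, a+6=g, l+1=m, e+6=k.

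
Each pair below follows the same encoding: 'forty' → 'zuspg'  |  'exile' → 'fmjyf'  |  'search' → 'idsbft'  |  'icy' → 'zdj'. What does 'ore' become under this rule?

Read the word backwards and shift each letter +1.
For ore: reverse → ero; then shift: e+1=f, r+1=s, o+1=p.

fsp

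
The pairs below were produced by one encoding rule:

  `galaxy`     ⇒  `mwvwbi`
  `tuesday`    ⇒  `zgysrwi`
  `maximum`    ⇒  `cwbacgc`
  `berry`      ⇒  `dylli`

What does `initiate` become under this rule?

g(6)→m(12) and a(0)→w(22) fit y≡7x+22 (mod 26); the inverse of 7 mod 26 is 15. Each letter's alphabet position (a=0..z=25) is mapped through 7·x+22 mod 26 — an affine cipher.
For initiate: i(8)→7·8+22≡0=a; n(13)→7·13+22≡9=j; i(8)→7·8+22≡0=a; t(19)→7·19+22≡25=z; i(8)→7·8+22≡0=a; a(0)→7·0+22≡22=w; t(19)→7·19+22≡25=z; e(4)→7·4+22≡24=y (all mod 26).

ajazawzy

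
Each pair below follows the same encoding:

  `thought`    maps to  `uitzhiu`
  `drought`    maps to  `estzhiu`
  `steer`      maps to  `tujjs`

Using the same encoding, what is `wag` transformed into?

Vowels shift forward by 5 and consonants shift forward by 1.
For wag: w(cons)+1=x, a(vowel)+5=f, g(cons)+1=h.

xfh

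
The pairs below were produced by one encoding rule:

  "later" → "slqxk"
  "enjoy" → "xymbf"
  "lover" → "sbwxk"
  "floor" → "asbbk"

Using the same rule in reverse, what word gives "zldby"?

wagon

l(11)→s(18) and a(0)→l(11) fit y≡3x+11 (mod 26); the inverse of 3 mod 26 is 9. Treating letters as 0–25, the rule is x ↦ 3x + 11 (mod 26).
Undoing it on zldby: z(25)→9·(25−11)≡22=w; l(11)→9·(11−11)≡0=a; d(3)→9·(3−11)≡6=g; b(1)→9·(1−11)≡14=o; y(24)→9·(24−11)≡13=n (all mod 26).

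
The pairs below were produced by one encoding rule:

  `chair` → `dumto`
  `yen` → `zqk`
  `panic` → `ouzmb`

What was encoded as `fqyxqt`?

The word is reversed, then every letter is shifted forward by 12.
Decoding fqyxqt: shift back: f−12=t, q−12=e, y−12=m, x−12=l, q−12=e, t−12=h → temleh; then reverse → helmet.

helmet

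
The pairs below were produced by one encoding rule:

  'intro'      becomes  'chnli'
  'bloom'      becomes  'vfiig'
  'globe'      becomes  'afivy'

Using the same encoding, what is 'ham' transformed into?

Compare letters: i→c is +20, n→h is +20, t→n is +20 — a constant shift. Every letter moves 20 places later in the alphabet, wrapping around z→a.
Applying it to ham: h+20=b, a+20=u, m+20=g.

bug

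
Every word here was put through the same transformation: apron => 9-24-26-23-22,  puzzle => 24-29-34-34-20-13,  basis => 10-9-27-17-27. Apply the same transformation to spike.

27-24-17-19-13

a is letter #1 and maps to 9: an offset of 8. Letters become their 1-based position plus 8 (so a→9, b→10, …).
For spike: s=19→27, p=16→24, i=9→17, k=11→19, e=5→13.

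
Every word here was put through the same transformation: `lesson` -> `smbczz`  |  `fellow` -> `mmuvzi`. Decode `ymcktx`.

In lesson: l→s is +7, e→m is +8, s→b is +9, s→c is +10 — the shift increases by 1 each position. The shift increases by 1 at each position, starting from +7: 7, 8, 9, ….
Decoding ymcktx: y−7=r, m−8=e, c−9=t, k−10=a, t−11=i, x−12=l.

retail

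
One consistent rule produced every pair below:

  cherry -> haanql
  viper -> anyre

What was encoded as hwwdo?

The output letters match the input read backwards, each shifted +9: cherry reversed is yrrehc. Read the word backwards and shift each letter +9.
Undoing it on hwwdo: shift back: h−9=y, w−9=n, w−9=n, d−9=u, o−9=f → ynnuf; then reverse → funny.

funny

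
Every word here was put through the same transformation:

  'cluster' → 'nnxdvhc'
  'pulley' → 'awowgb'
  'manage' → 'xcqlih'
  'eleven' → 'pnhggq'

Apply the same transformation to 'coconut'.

nqfzpxe

The shifts repeat in a cycle of length 3: positions 0,1,… shift by +11, +2, +3, then the pattern repeats.
On coconut: c+11=n, o+2=q, c+3=f, o+11=z, n+2=p, u+3=x, t+11=e.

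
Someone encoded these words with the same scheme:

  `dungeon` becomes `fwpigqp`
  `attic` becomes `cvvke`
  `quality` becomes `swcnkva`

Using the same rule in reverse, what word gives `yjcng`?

whale

This is a Caesar cipher with shift 2.
Undoing it on yjcng: y−2=w, j−2=h, c−2=a, n−2=l, g−2=e.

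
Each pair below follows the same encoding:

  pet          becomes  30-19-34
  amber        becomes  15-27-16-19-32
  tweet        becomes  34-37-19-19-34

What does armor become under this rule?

p is letter #16 and maps to 30: an offset of 14. Letters become their 1-based position plus 14 (so a→15, b→16, …).
Applying it to armor: a=1→15, r=18→32, m=13→27, o=15→29, r=18→32.

15-32-27-29-32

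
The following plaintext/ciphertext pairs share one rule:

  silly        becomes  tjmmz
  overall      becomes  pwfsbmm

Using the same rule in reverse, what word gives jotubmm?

Compare letters: s→t is +1, i→j is +1, l→m is +1 — a constant shift. It's a constant shift of +1 (ROT1).
Decoding jotubmm: j−1=i, o−1=n, t−1=s, u−1=t, b−1=a, m−1=l, m−1=l.

install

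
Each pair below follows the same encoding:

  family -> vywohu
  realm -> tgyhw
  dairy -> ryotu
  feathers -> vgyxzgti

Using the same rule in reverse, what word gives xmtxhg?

turtle

Each letter's alphabet position (a=0..z=25) is mapped through 15·x+24 mod 26 — an affine cipher.
Reversing it on xmtxhg: x(23)→7·(23−24)≡19=t; m(12)→7·(12−24)≡20=u; t(19)→7·(19−24)≡17=r; x(23)→7·(23−24)≡19=t; h(7)→7·(7−24)≡11=l; g(6)→7·(6−24)≡4=e (all mod 26).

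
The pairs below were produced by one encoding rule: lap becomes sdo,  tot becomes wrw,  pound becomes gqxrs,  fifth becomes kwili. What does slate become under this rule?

The output letters match the input read backwards, each shifted +3: lap reversed is pal. The word is reversed, then every letter is shifted forward by 3.
For slate: reverse → etals; then shift: e+3=h, t+3=w, a+3=d, l+3=o, s+3=v.

hwdov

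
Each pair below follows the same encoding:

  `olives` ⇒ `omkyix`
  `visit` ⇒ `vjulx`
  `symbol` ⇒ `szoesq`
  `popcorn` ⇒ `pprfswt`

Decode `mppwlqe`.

The shift increases by 1 at each position, starting from +0: 0, 1, 2, ….
Decoding mppwlqe: m−0=m, p−1=o, p−2=n, w−3=t, l−4=h, q−5=l, e−6=y.

monthly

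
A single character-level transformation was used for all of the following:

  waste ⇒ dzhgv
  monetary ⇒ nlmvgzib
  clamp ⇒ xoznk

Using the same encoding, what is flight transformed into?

uortsg

Each pair mirrors across the alphabet (w↔d, a↔z, s↔h): positions sum to 25. Each letter is replaced by its mirror in the alphabet: a↔z, b↔y, c↔x, and so on (the Atbash cipher).
Applying it to flight: f↔u, l↔o, i↔r, g↔t, h↔s, t↔g.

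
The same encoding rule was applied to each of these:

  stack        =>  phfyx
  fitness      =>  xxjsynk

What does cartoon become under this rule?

Two steps: reverse the string, then apply a Caesar shift of +5.
Applying it to cartoon: reverse → nootrac; then shift: n+5=s, o+5=t, o+5=t, t+5=y, r+5=w, a+5=f, c+5=h.

sttywfh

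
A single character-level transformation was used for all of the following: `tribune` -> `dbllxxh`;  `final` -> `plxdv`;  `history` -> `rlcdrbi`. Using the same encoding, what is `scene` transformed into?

cmhxh

The shift depends on letter class: consonant t→d is +10, but vowel i→l is +3. Two shifts are in play — +3 for a/e/i/o/u, +10 for every other letter.
For scene: s(cons)+10=c, c(cons)+10=m, e(vowel)+3=h, n(cons)+10=x, e(vowel)+3=h.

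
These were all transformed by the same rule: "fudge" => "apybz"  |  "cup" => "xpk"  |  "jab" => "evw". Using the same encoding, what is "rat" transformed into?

Compare letters: f→a is +21, u→p is +21, d→y is +21 — a constant shift. Every letter moves 21 places later in the alphabet, wrapping around z→a.
On rat: r+21=m, a+21=v, t+21=o.

mvo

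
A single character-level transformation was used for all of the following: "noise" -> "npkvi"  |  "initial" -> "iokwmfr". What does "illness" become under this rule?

In noise: n→n is +0, o→p is +1, i→k is +2, s→v is +3 — the shift increases by 1 each position. The shift increases by 1 at each position, starting from +0: 0, 1, 2, ….
Applying it to illness: i+0=i, l+1=m, l+2=n, n+3=q, e+4=i, s+5=x, s+6=y.

imnqixy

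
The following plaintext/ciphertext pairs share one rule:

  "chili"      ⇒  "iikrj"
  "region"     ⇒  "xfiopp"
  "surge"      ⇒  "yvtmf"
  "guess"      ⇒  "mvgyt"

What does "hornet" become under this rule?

Shifts by position in chili: pos 0: c→i (+6), pos 1: h→i (+1), pos 2: i→k (+2), pos 3: l→r (+6), pos 4: i→j (+1) — repeating every 3. It's a Vigenère-style cipher with numeric key [6,1,2]: position i shifts by key[i mod 3].
Applying it to hornet: h+6=n, o+1=p, r+2=t, n+6=t, e+1=f, t+2=v.

npttfv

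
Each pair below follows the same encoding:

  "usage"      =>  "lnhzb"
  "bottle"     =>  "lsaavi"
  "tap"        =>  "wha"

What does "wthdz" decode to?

swamp

The output letters match the input read backwards, each shifted +7: usage reversed is egasu. The word is reversed, then every letter is shifted forward by 7.
Decoding wthdz: shift back: w−7=p, t−7=m, h−7=a, d−7=w, z−7=s → pmaws; then reverse → swamp.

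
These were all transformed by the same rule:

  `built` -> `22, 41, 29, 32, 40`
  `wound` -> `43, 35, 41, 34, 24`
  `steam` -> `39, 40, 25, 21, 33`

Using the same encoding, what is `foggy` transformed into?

26, 35, 27, 27, 45

b is letter #2 and maps to 22: an offset of 20. The number is (letter's place in the alphabet, a=1) + 20.
For foggy: f=6→26, o=15→35, g=7→27, g=7→27, y=25→45.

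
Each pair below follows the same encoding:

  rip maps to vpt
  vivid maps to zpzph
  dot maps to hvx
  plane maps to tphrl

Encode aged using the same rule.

hklh

The rule splits by letter class: vowels +7, consonants +4.
For aged: a(vowel)+7=h, g(cons)+4=k, e(vowel)+7=l, d(cons)+4=h.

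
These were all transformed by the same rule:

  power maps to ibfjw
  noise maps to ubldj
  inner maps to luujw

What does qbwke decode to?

p(15)→i(8) and o(14)→b(1) fit y≡7x+7 (mod 26); the inverse of 7 mod 26 is 15. This is an affine cipher: with a=0,…,z=25, each position x becomes (7x+7) mod 26.
Undoing it on qbwke: q(16)→15·(16−7)≡5=f; b(1)→15·(1−7)≡14=o; w(22)→15·(22−7)≡17=r; k(10)→15·(10−7)≡19=t; e(4)→15·(4−7)≡7=h (all mod 26).

forth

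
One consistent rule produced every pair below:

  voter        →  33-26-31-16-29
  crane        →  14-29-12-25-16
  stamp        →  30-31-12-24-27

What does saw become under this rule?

30-12-34

v is letter #22 and maps to 33: an offset of 11. Letters become their 1-based position plus 11 (so a→12, b→13, …).
Applying it to saw: s=19→30, a=1→12, w=23→34.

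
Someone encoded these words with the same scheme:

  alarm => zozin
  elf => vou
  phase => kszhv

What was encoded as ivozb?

relay

Each pair mirrors across the alphabet (a↔z, l↔o, a↔z): positions sum to 25. Letters are reflected about the middle of the alphabet (position → 25−position): Atbash.
Reversing it on ivozb: i↔r, v↔e, o↔l, z↔a, b↔y.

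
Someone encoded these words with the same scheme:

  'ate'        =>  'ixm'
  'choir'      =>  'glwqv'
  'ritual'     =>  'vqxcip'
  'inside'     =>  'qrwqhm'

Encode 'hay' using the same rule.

Two shifts are in play — +8 for a/e/i/o/u, +4 for every other letter.
Applying it to hay: h(cons)+4=l, a(vowel)+8=i, y(cons)+4=c.

lic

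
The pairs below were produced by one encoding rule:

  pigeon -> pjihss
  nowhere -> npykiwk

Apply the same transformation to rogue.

The shift increases by 1 at each position, starting from +0: 0, 1, 2, ….
On rogue: r+0=r, o+1=p, g+2=i, u+3=x, e+4=i.

rpixi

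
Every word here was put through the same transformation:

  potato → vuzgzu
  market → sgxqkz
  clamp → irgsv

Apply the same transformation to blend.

This is a Caesar cipher with shift 6.
Applying it to blend: b+6=h, l+6=r, e+6=k, n+6=t, d+6=j.

hrktj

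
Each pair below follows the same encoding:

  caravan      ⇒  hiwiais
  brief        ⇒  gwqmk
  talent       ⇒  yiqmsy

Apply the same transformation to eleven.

mqmams

Vowels shift forward by 8 and consonants shift forward by 5.
Applying it to eleven: e(vowel)+8=m, l(cons)+5=q, e(vowel)+8=m, v(cons)+5=a, e(vowel)+8=m, n(cons)+5=s.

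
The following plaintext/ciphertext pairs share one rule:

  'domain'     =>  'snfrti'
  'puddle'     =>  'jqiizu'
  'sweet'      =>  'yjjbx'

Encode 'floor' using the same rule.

The output letters match the input read backwards, each shifted +5: domain reversed is niamod. Read the word backwards and shift each letter +5.
On floor: reverse → roolf; then shift: r+5=w, o+5=t, o+5=t, l+5=q, f+5=k.

wttqk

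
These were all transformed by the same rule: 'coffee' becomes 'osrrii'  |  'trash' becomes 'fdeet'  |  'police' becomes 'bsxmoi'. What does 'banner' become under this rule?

nezzid

Vowels shift forward by 4 and consonants shift forward by 12.
For banner: b(cons)+12=n, a(vowel)+4=e, n(cons)+12=z, n(cons)+12=z, e(vowel)+4=i, r(cons)+12=d.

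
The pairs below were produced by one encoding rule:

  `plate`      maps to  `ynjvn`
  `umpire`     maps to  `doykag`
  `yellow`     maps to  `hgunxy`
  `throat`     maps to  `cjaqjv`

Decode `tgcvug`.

kettle

A repeating key of period 2 is used — shifts +9, +2 over and over.
Decoding tgcvug: t−9=k, g−2=e, c−9=t, v−2=t, u−9=l, g−2=e.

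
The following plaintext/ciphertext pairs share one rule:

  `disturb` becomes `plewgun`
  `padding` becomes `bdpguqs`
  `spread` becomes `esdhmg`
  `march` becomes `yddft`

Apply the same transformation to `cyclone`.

obooaqq

Shifts by position in disturb: pos 0: d→p (+12), pos 1: i→l (+3), pos 2: s→e (+12), pos 3: t→w (+3) — repeating every 2. A repeating key of period 2 is used — shifts +12, +3 over and over.
Applying it to cyclone: c+12=o, y+3=b, c+12=o, l+3=o, o+12=a, n+3=q, e+12=q.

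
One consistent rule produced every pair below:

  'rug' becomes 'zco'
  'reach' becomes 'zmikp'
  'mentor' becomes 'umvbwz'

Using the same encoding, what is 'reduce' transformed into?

zmlckm

Compare letters: r→z is +8, u→c is +8, g→o is +8 — a constant shift. Every letter moves 8 places later in the alphabet, wrapping around z→a.
For reduce: r+8=z, e+8=m, d+8=l, u+8=c, c+8=k, e+8=m.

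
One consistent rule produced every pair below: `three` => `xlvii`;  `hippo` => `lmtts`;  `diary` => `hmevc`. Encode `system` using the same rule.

Compare letters: t→x is +4, h→l is +4, r→v is +4 — a constant shift. Every letter moves 4 places later in the alphabet, wrapping around z→a.
Applying it to system: s+4=w, y+4=c, s+4=w, t+4=x, e+4=i, m+4=q.

wcwxiq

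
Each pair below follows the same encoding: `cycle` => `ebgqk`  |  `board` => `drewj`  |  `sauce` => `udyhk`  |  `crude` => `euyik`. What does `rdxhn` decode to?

patch

Letter i (0-indexed) is shifted by i+2, so successive shifts are 2, 3, 4, ….
Undoing it on rdxhn: r−2=p, d−3=a, x−4=t, h−5=c, n−6=h.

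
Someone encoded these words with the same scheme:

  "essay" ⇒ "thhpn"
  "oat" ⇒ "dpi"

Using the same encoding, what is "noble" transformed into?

Compare letters: e→t is +15, s→h is +15, s→h is +15 — a constant shift. Every letter moves 15 places later in the alphabet, wrapping around z→a.
Applying it to noble: n+15=c, o+15=d, b+15=q, l+15=a, e+15=t.

cdqat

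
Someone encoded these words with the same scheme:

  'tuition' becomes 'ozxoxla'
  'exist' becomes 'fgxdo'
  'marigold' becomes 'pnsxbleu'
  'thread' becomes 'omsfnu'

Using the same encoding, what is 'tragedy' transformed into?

This is an affine cipher: with a=0,…,z=25, each position x becomes (11x+13) mod 26.
On tragedy: t(19)→11·19+13≡14=o; r(17)→11·17+13≡18=s; a(0)→11·0+13≡13=n; g(6)→11·6+13≡1=b; e(4)→11·4+13≡5=f; d(3)→11·3+13≡20=u; y(24)→11·24+13≡17=r (all mod 26).

osnbfur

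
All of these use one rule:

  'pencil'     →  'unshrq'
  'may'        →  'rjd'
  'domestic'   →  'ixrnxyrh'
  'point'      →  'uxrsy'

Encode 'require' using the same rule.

The rule splits by letter class: vowels +9, consonants +5.
For require: r(cons)+5=w, e(vowel)+9=n, q(cons)+5=v, u(vowel)+9=d, i(vowel)+9=r, r(cons)+5=w, e(vowel)+9=n.

wnvdrwn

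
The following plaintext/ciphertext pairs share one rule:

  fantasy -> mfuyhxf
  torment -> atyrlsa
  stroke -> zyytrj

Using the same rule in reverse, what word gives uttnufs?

Shifts by position in fantasy: pos 0: f→m (+7), pos 1: a→f (+5), pos 2: n→u (+7), pos 3: t→y (+5) — repeating every 2. It's a Vigenère-style cipher with numeric key [7,5]: position i shifts by key[i mod 2].
Decoding uttnufs: u−7=n, t−5=o, t−7=m, n−5=i, u−7=n, f−5=a, s−7=l.

nominal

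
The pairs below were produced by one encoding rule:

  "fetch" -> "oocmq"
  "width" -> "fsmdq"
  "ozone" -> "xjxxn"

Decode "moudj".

Shifts by position in fetch: pos 0: f→o (+9), pos 1: e→o (+10), pos 2: t→c (+9), pos 3: c→m (+10) — repeating every 2. The shifts repeat in a cycle of length 2: positions 0,1,… shift by +9, +10, then the pattern repeats.
Reversing it on moudj: m−9=d, o−10=e, u−9=l, d−10=t, j−9=a.

delta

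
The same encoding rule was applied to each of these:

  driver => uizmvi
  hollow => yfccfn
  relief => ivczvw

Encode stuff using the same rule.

Compare letters: d→u is +17, r→i is +17, i→z is +17 — a constant shift. It's a constant shift of +17 (ROT17).
Applying it to stuff: s+17=j, t+17=k, u+17=l, f+17=w, f+17=w.

jklww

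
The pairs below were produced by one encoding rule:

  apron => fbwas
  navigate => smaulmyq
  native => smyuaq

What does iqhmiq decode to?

Shifts by position in apron: pos 0: a→f (+5), pos 1: p→b (+12), pos 2: r→w (+5), pos 3: o→a (+12) — repeating every 2. It's a Vigenère-style cipher with numeric key [5,12]: position i shifts by key[i mod 2].
Undoing it on iqhmiq: i−5=d, q−12=e, h−5=c, m−12=a, i−5=d, q−12=e.

decade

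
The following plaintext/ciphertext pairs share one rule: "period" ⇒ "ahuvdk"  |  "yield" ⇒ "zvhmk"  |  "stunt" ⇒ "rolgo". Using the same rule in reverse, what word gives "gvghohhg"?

nineteen

This is an affine cipher: with a=0,…,z=25, each position x becomes (23x+19) mod 26.
Decoding gvghohhg: g(6)→17·(6−19)≡13=n; v(21)→17·(21−19)≡8=i; g(6)→17·(6−19)≡13=n; h(7)→17·(7−19)≡4=e; o(14)→17·(14−19)≡19=t; h(7)→17·(7−19)≡4=e; h(7)→17·(7−19)≡4=e; g(6)→17·(6−19)≡13=n (all mod 26).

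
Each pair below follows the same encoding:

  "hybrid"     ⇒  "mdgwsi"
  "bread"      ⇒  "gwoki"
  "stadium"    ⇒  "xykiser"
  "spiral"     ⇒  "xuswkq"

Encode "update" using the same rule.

euikyo

The shift depends on letter class: consonant h→m is +5, but vowel i→s is +10. Two shifts are in play — +10 for a/e/i/o/u, +5 for every other letter.
On update: u(vowel)+10=e, p(cons)+5=u, d(cons)+5=i, a(vowel)+10=k, t(cons)+5=y, e(vowel)+10=o.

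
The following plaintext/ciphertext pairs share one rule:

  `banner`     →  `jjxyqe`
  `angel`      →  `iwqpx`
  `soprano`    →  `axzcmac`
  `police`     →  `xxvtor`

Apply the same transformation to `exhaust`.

In banner: b→j is +8, a→j is +9, n→x is +10, n→y is +11 — the shift increases by 1 each position. Each letter shifts forward by (position + 8), i.e. 8, 9, 10, … — the shift grows by one for each successive letter.
For exhaust: e+8=m, x+9=g, h+10=r, a+11=l, u+12=g, s+13=f, t+14=h.

mgrlgfh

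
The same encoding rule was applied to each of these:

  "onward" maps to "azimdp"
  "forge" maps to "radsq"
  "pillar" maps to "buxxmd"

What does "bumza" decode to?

Compare letters: o→a is +12, n→z is +12, w→i is +12 — a constant shift. It's a constant shift of +12 (ROT12).
Undoing it on bumza: b−12=p, u−12=i, m−12=a, z−12=n, a−12=o.

piano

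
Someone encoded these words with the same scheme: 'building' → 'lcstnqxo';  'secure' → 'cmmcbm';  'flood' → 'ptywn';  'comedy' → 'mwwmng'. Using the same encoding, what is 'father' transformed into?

pidpoz

Shifts by position in building: pos 0: b→l (+10), pos 1: u→c (+8), pos 2: i→s (+10), pos 3: l→t (+8) — repeating every 2. It's a Vigenère-style cipher with numeric key [10,8]: position i shifts by key[i mod 2].
For father: f+10=p, a+8=i, t+10=d, h+8=p, e+10=o, r+8=z.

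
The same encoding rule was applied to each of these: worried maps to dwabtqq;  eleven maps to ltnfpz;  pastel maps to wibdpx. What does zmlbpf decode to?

The shift increases by 1 at each position, starting from +7: 7, 8, 9, ….
Decoding zmlbpf: z−7=s, m−8=e, l−9=c, b−10=r, p−11=e, f−12=t.

secret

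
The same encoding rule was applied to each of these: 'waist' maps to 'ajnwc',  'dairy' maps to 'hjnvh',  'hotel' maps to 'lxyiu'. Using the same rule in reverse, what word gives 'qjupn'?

maple

A repeating key of period 3 is used — shifts +4, +9, +5 over and over.
Decoding qjupn: q−4=m, j−9=a, u−5=p, p−4=l, n−9=e.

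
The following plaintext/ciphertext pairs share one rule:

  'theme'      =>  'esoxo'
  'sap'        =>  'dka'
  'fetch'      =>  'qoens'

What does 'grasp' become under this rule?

The shift depends on letter class: consonant t→e is +11, but vowel e→o is +10. Vowels shift forward by 10 and consonants shift forward by 11.
For grasp: g(cons)+11=r, r(cons)+11=c, a(vowel)+10=k, s(cons)+11=d, p(cons)+11=a.

rckda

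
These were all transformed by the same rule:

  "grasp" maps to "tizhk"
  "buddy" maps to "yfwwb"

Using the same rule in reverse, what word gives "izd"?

raw

Each pair mirrors across the alphabet (g↔t, r↔i, a↔z): positions sum to 25. Letters are reflected about the middle of the alphabet (position → 25−position): Atbash.
Undoing it on izd: i↔r, z↔a, d↔w.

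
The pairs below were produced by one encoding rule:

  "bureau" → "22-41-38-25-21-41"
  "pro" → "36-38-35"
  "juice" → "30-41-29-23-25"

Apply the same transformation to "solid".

39-35-32-29-24

Letters become their 1-based position plus 20 (so a→21, b→22, …).
For solid: s=19→39, o=15→35, l=12→32, i=9→29, d=4→24.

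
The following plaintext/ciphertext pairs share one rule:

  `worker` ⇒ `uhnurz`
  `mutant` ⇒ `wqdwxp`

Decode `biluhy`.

verify

Two steps: reverse the string, then apply a Caesar shift of +3.
Undoing it on biluhy: shift back: b−3=y, i−3=f, l−3=i, u−3=r, h−3=e, y−3=v → yfirev; then reverse → verify.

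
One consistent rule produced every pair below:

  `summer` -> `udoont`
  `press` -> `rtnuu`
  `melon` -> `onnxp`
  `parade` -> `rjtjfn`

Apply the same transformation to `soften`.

The shift depends on letter class: consonant s→u is +2, but vowel u→d is +9. The rule splits by letter class: vowels +9, consonants +2.
On soften: s(cons)+2=u, o(vowel)+9=x, f(cons)+2=h, t(cons)+2=v, e(vowel)+9=n, n(cons)+2=p.

uxhvnp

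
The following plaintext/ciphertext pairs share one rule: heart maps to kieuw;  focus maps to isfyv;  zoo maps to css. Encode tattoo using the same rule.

wewwss

Vowels shift forward by 4 and consonants shift forward by 3.
Applying it to tattoo: t(cons)+3=w, a(vowel)+4=e, t(cons)+3=w, t(cons)+3=w, o(vowel)+4=s, o(vowel)+4=s.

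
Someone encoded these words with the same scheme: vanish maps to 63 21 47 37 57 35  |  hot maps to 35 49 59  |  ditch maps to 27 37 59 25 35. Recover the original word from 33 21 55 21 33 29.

garage

v(#22)→63 and a(#1)→21: differences scale by 2, so n = 2·pos + 19. With a=1..z=26, the number is 2·pos + 19.
Reversing it on 33 21 55 21 33 29: 33→(33−19)÷2=7=g, 21→(21−19)÷2=1=a, 55→(55−19)÷2=18=r, 21→(21−19)÷2=1=a, 33→(33−19)÷2=7=g, 29→(29−19)÷2=5=e.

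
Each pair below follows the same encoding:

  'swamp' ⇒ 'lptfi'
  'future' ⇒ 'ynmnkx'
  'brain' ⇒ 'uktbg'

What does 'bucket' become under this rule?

unvdxm

Every letter moves 19 places later in the alphabet, wrapping around z→a.
For bucket: b+19=u, u+19=n, c+19=v, k+19=d, e+19=x, t+19=m.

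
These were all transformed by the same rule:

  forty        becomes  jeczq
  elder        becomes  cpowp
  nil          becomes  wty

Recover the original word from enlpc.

react

The output letters match the input read backwards, each shifted +11: forty reversed is ytrof. Two steps: reverse the string, then apply a Caesar shift of +11.
Undoing it on enlpc: shift back: e−11=t, n−11=c, l−11=a, p−11=e, c−11=r → tcaer; then reverse → react.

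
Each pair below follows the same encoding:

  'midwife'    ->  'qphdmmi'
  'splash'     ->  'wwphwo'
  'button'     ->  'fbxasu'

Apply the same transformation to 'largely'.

Shifts by position in midwife: pos 0: m→q (+4), pos 1: i→p (+7), pos 2: d→h (+4), pos 3: w→d (+7) — repeating every 2. The shifts repeat in a cycle of length 2: positions 0,1,… shift by +4, +7, then the pattern repeats.
Applying it to largely: l+4=p, a+7=h, r+4=v, g+7=n, e+4=i, l+7=s, y+4=c.

phvnisc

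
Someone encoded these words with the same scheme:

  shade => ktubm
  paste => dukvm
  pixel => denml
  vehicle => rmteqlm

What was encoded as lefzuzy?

library

s(18)→k(10) and h(7)→t(19) fit y≡11x+20 (mod 26); the inverse of 11 mod 26 is 19. Treating letters as 0–25, the rule is x ↦ 11x + 20 (mod 26).
Reversing it on lefzuzy: l(11)→19·(11−20)≡11=l; e(4)→19·(4−20)≡8=i; f(5)→19·(5−20)≡1=b; z(25)→19·(25−20)≡17=r; u(20)→19·(20−20)≡0=a; z(25)→19·(25−20)≡17=r; y(24)→19·(24−20)≡24=y (all mod 26).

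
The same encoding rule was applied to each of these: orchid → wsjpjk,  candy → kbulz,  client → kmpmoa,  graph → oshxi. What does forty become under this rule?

npybz

Shifts by position in orchid: pos 0: o→w (+8), pos 1: r→s (+1), pos 2: c→j (+7), pos 3: h→p (+8), pos 4: i→j (+1), pos 5: d→k (+7) — repeating every 3. The shifts repeat in a cycle of length 3: positions 0,1,… shift by +8, +1, +7, then the pattern repeats.
On forty: f+8=n, o+1=p, r+7=y, t+8=b, y+1=z.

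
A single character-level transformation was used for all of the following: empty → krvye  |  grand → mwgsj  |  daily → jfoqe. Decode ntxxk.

horse

Shifts by position in empty: pos 0: e→k (+6), pos 1: m→r (+5), pos 2: p→v (+6), pos 3: t→y (+5) — repeating every 2. The shifts repeat in a cycle of length 2: positions 0,1,… shift by +6, +5, then the pattern repeats.
Undoing it on ntxxk: n−6=h, t−5=o, x−6=r, x−5=s, k−6=e.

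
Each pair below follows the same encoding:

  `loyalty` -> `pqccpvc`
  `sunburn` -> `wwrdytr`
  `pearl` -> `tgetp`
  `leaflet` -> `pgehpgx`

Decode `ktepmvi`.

Shifts by position in loyalty: pos 0: l→p (+4), pos 1: o→q (+2), pos 2: y→c (+4), pos 3: a→c (+2) — repeating every 2. It's a Vigenère-style cipher with numeric key [4,2]: position i shifts by key[i mod 2].
Undoing it on ktepmvi: k−4=g, t−2=r, e−4=a, p−2=n, m−4=i, v−2=t, i−4=e.

granite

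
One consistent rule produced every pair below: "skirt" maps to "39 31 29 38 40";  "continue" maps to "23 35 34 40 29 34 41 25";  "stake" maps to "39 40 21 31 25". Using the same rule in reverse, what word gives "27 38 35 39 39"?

s is letter #19 and maps to 39: an offset of 20. Each letter is replaced by its alphabet position (a=1..z=26) + 20.
Decoding 27 38 35 39 39: 27→(27−20)÷1=7=g, 38→(38−20)÷1=18=r, 35→(35−20)÷1=15=o, 39→(39−20)÷1=19=s, 39→(39−20)÷1=19=s.

gross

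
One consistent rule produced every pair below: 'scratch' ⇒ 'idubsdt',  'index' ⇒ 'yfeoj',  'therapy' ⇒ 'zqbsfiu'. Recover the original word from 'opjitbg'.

The output letters match the input read backwards, each shifted +1: scratch reversed is hctarcs. The word is reversed, then every letter is shifted forward by 1.
Undoing it on opjitbg: shift back: o−1=n, p−1=o, j−1=i, i−1=h, t−1=s, b−1=a, g−1=f → noihsaf; then reverse → fashion.

fashion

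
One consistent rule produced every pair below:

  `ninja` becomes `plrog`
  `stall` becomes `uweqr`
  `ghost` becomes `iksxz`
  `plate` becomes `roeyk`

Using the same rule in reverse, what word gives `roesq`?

plank

Each letter shifts forward by (position + 2), i.e. 2, 3, 4, … — the shift grows by one for each successive letter.
Decoding roesq: r−2=p, o−3=l, e−4=a, s−5=n, q−6=k.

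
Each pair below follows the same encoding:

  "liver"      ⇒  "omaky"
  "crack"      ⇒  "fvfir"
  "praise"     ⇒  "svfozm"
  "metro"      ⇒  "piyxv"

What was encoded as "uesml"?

range

In liver: l→o is +3, i→m is +4, v→a is +5, e→k is +6 — the shift increases by 1 each position. Letter i (0-indexed) is shifted by i+3, so successive shifts are 3, 4, 5, ….
Decoding uesml: u−3=r, e−4=a, s−5=n, m−6=g, l−7=e.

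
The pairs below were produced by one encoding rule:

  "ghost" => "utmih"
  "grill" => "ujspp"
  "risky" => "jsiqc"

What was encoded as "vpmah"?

g(6)→u(20) and h(7)→t(19) fit y≡25x+0 (mod 26); the inverse of 25 mod 26 is 25. This is an affine cipher: with a=0,…,z=25, each position x becomes (25x+0) mod 26.
Decoding vpmah: v(21)→25·(21−0)≡5=f; p(15)→25·(15−0)≡11=l; m(12)→25·(12−0)≡14=o; a(0)→25·(0−0)≡0=a; h(7)→25·(7−0)≡19=t (all mod 26).

float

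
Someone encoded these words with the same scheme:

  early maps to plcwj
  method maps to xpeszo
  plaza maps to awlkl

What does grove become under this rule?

It's a constant shift of +11 (ROT11).
On grove: g+11=r, r+11=c, o+11=z, v+11=g, e+11=p.

rczgp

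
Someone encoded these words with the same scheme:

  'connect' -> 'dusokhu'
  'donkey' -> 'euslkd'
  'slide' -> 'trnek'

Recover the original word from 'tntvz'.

shout

Shifts by position in connect: pos 0: c→d (+1), pos 1: o→u (+6), pos 2: n→s (+5), pos 3: n→o (+1), pos 4: e→k (+6), pos 5: c→h (+5) — repeating every 3. The shifts repeat in a cycle of length 3: positions 0,1,… shift by +1, +6, +5, then the pattern repeats.
Reversing it on tntvz: t−1=s, n−6=h, t−5=o, v−1=u, z−6=t.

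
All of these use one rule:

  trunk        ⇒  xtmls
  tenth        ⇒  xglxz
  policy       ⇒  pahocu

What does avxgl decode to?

t(19)→x(23) and r(17)→t(19) fit y≡15x+24 (mod 26); the inverse of 15 mod 26 is 7. Treating letters as 0–25, the rule is x ↦ 15x + 24 (mod 26).
Decoding avxgl: a(0)→7·(0−24)≡14=o; v(21)→7·(21−24)≡5=f; x(23)→7·(23−24)≡19=t; g(6)→7·(6−24)≡4=e; l(11)→7·(11−24)≡13=n (all mod 26).

often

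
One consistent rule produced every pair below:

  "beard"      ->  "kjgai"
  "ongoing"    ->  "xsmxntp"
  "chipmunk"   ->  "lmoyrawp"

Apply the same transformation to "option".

Shifts by position in beard: pos 0: b→k (+9), pos 1: e→j (+5), pos 2: a→g (+6), pos 3: r→a (+9), pos 4: d→i (+5) — repeating every 3. A repeating key of period 3 is used — shifts +9, +5, +6 over and over.
On option: o+9=x, p+5=u, t+6=z, i+9=r, o+5=t, n+6=t.

xuzrtt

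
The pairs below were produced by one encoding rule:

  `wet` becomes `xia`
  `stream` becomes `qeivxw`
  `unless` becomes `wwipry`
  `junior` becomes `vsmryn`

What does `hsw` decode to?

sod

Two steps: reverse the string, then apply a Caesar shift of +4.
Decoding hsw: shift back: h−4=d, s−4=o, w−4=s → dos; then reverse → sod.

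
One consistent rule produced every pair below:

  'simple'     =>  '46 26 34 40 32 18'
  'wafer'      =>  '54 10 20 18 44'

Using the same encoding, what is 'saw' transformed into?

s(#19)→46 and i(#9)→26: differences scale by 2, so n = 2·pos + 8. With a=1..z=26, the number is 2·pos + 8.
For saw: s=19→46, a=1→10, w=23→54.

46 10 54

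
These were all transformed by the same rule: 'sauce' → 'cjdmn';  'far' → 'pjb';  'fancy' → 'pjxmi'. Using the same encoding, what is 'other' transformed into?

xdrnb

The shift depends on letter class: consonant s→c is +10, but vowel a→j is +9. Two shifts are in play — +9 for a/e/i/o/u, +10 for every other letter.
Applying it to other: o(vowel)+9=x, t(cons)+10=d, h(cons)+10=r, e(vowel)+9=n, r(cons)+10=b.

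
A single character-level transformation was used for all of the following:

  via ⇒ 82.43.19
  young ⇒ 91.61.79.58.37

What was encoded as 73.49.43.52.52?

skill

v(#22)→82 and i(#9)→43: differences scale by 3, so n = 3·pos + 16. With a=1..z=26, the number is 3·pos + 16.
Decoding 73.49.43.52.52: 73→(73−16)÷3=19=s, 49→(49−16)÷3=11=k, 43→(43−16)÷3=9=i, 52→(52−16)÷3=12=l, 52→(52−16)÷3=12=l.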